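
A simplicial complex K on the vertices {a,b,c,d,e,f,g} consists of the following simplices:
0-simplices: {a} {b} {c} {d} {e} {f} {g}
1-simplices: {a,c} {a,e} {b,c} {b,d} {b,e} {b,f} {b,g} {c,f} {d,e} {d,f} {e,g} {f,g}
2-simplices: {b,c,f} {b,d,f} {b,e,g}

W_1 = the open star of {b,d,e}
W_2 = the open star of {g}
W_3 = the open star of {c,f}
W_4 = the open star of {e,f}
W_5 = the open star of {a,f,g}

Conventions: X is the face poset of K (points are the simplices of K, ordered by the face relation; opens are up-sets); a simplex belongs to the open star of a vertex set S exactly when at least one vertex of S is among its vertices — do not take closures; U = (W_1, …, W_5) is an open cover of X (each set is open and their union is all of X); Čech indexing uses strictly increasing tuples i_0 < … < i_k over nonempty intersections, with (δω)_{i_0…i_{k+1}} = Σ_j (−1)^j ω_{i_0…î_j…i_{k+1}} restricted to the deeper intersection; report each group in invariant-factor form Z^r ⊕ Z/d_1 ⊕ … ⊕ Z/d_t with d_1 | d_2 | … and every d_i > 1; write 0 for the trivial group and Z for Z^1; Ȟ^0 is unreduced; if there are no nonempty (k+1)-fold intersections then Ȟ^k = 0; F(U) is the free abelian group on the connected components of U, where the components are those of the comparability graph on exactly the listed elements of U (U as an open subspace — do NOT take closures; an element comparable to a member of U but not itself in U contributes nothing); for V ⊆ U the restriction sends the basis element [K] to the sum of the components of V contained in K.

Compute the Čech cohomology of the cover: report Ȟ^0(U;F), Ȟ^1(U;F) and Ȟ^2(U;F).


Ȟ^0(U;F) ≅ Z,  Ȟ^1(U;F) ≅ Z^2,  Ȟ^2(U;F) ≅ 0

nonempty overlaps:
  W1={{b},{d},{e},{a,e},{b,c},{b,d},{b,e},{b,f},{b,g},{d,e},{d,f},{e,g},{b,c,f},{b,d,f},{b,e,g}} W2={{g},{b,g},{e,g},{f,g},{b,e,g}} W3={{c},{f},{a,c},{b,c},{b,f},{c,f},{d,f},{f,g},{b,c,f},{b,d,f}} W4={{e},{f},{a,e},{b,e},{b,f},{c,f},{d,e},{d,f},{e,g},{f,g},{b,c,f},{b,d,f},{b,e,g}} W5={{a},{f},{g},{a,c},{a,e},{b,f},{b,g},{c,f},{d,f},{e,g},{f,g},{b,c,f},{b,d,f},{b,e,g}}
  W12={{b,g},{e,g},{b,e,g}} W13={{b,c},{b,f},{d,f},{b,c,f},{b,d,f}} W14={{e},{a,e},{b,e},{b,f},{d,e},{d,f},{e,g},{b,c,f},{b,d,f},{b,e,g}} W15={{a,e},{b,f},{b,g},{d,f},{e,g},{b,c,f},{b,d,f},{b,e,g}} W23={{f,g}} W24={{e,g},{f,g},{b,e,g}} W25={{g},{b,g},{e,g},{f,g},{b,e,g}} W34={{f},{b,f},{c,f},{d,f},{f,g},{b,c,f},{b,d,f}} W35={{f},{a,c},{b,f},{c,f},{d,f},{f,g},{b,c,f},{b,d,f}} W45={{f},{a,e},{b,f},{c,f},{d,f},{e,g},{f,g},{b,c,f},{b,d,f},{b,e,g}}
  W124={{e,g},{b,e,g}} W125={{b,g},{e,g},{b,e,g}} W134={{b,f},{d,f},{b,c,f},{b,d,f}} W135={{b,f},{d,f},{b,c,f},{b,d,f}} W145={{a,e},{b,f},{d,f},{e,g},{b,c,f},{b,d,f},{b,e,g}} W234={{f,g}} W235={{f,g}} W245={{e,g},{f,g},{b,e,g}} W345={{f},{b,f},{c,f},{d,f},{f,g},{b,c,f},{b,d,f}}
  W1245={{e,g},{b,e,g}} W1345={{b,f},{d,f},{b,c,f},{b,d,f}} W2345={{f,g}}
components per intersection:
  W1: {{b},{d},{e},{a,e},{b,c},{b,d},{b,e},{b,f},{b,g},{d,e},{d,f},{e,g},{b,c,f},{b,d,f},{b,e,g}}
  W2: {{g},{b,g},{e,g},{f,g},{b,e,g}}
  W3: {{c},{f},{a,c},{b,c},{b,f},{c,f},{d,f},{f,g},{b,c,f},{b,d,f}}
  W4: {{e},{a,e},{b,e},{d,e},{e,g},{b,e,g}} {{f},{b,f},{c,f},{d,f},{f,g},{b,c,f},{b,d,f}}
  W5: {{a},{a,c},{a,e}} {{f},{g},{b,f},{b,g},{c,f},{d,f},{e,g},{f,g},{b,c,f},{b,d,f},{b,e,g}}
  W12: {{b,g},{e,g},{b,e,g}}
  W13: {{b,c},{b,f},{d,f},{b,c,f},{b,d,f}}
  W14: {{e},{a,e},{b,e},{d,e},{e,g},{b,e,g}} {{b,f},{d,f},{b,c,f},{b,d,f}}
  W15: {{a,e}} {{b,f},{d,f},{b,c,f},{b,d,f}} {{b,g},{e,g},{b,e,g}}
  W23: {{f,g}}
  W24: {{e,g},{b,e,g}} {{f,g}}
  W25: {{g},{b,g},{e,g},{f,g},{b,e,g}}
  W34: {{f},{b,f},{c,f},{d,f},{f,g},{b,c,f},{b,d,f}}
  W35: {{f},{b,f},{c,f},{d,f},{f,g},{b,c,f},{b,d,f}} {{a,c}}
  W45: {{f},{b,f},{c,f},{d,f},{f,g},{b,c,f},{b,d,f}} {{a,e}} {{e,g},{b,e,g}}
  W124: {{e,g},{b,e,g}}
  W125: {{b,g},{e,g},{b,e,g}}
  W134: {{b,f},{d,f},{b,c,f},{b,d,f}}
  W135: {{b,f},{d,f},{b,c,f},{b,d,f}}
  W145: {{a,e}} {{b,f},{d,f},{b,c,f},{b,d,f}} {{e,g},{b,e,g}}
  W234: {{f,g}}
  W235: {{f,g}}
  W245: {{e,g},{b,e,g}} {{f,g}}
  W345: {{f},{b,f},{c,f},{d,f},{f,g},{b,c,f},{b,d,f}}
  W1245: {{e,g},{b,e,g}}
  W1345: {{b,f},{d,f},{b,c,f},{b,d,f}}
  W2345: {{f,g}}
C dims 7,17,12,3; δ0: rk 6, SNF 1^6; δ1: rk 9, SNF 1^9; δ2: rk 3, SNF 1^3
degree 0: 7−6−0 = 1 → Ȟ^0 ≅ Z
degree 1: 17−9−6 = 2 → Ȟ^1 ≅ Z^2
degree 2: 12−3−9 = 0 → Ȟ^2 ≅ 0


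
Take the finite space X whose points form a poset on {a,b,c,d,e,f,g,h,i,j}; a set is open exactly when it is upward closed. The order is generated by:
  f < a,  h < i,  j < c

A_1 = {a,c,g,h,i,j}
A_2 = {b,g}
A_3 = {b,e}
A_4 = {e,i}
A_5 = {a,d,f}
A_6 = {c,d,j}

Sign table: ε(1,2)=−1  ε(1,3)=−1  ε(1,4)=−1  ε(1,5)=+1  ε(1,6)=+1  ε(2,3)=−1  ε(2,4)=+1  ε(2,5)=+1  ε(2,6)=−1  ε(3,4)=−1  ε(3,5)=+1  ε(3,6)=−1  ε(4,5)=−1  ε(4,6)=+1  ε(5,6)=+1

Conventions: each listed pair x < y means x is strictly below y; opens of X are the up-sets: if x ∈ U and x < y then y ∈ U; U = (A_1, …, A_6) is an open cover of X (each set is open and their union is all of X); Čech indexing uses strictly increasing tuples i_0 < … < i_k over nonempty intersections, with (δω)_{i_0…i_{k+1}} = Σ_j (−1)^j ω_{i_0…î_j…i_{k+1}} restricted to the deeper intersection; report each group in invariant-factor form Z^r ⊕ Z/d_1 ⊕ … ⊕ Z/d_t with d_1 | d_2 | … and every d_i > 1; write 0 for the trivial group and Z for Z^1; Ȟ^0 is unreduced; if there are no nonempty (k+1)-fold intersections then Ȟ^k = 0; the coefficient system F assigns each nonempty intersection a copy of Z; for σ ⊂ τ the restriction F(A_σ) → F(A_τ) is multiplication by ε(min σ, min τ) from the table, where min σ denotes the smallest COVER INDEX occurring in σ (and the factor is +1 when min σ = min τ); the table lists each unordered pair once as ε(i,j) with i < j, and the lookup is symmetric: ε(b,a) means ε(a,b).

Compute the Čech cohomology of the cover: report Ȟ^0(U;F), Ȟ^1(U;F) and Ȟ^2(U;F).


nonempty overlaps:
  A12={g} A14={i} A15={a} A16={c,j} A23={b} A34={e} A56={d}
C dims 6,7; δ0: rk 5, SNF 1^5
degree 0: 6−5−0 = 1 → Ȟ^0 ≅ Z
degree 1: 7−0−5 = 2 → Ȟ^1 ≅ Z^2
degree 2: 0−0−0 = 0 → Ȟ^2 ≅ 0

Ȟ^0 = Z,  Ȟ^1 = Z^2,  Ȟ^2 = 0


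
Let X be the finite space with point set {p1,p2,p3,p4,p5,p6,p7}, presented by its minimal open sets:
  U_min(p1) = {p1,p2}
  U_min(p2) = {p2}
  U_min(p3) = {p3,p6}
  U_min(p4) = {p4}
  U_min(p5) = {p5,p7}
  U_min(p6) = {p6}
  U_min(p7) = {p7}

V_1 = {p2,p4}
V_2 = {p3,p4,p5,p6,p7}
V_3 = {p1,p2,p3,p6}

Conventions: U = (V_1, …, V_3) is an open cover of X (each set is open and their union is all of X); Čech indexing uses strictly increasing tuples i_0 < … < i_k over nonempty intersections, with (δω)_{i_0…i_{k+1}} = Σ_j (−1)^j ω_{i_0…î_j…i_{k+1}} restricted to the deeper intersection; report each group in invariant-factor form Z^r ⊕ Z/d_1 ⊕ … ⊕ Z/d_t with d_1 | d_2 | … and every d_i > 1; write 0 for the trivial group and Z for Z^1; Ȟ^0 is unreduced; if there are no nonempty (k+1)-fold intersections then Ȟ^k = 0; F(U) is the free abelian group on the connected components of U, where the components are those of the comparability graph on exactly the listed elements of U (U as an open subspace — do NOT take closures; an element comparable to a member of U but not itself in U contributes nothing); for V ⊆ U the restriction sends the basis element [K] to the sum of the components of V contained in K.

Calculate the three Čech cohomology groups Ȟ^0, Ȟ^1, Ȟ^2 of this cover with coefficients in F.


cover nerve:
  V12={p4} V13={p2} V23={p3,p6}
components per intersection:
  V1: {p2} {p4}
  V2: {p3,p6} {p4} {p5,p7}
  V3: {p1,p2} {p3,p6}
  V12: {p4}
  V13: {p2}
  V23: {p3,p6}
C dims 7,3; δ0: rk 3, SNF 1^3
Ȟ^0: (7−3)−0=4 ⇒ Z^4
Ȟ^1: (3−0)−3=0 ⇒ 0
Ȟ^2: (0−0)−0=0 ⇒ 0

Ȟ^0(U;F) ≅ Z^4,  Ȟ^1(U;F) ≅ 0,  Ȟ^2(U;F) ≅ 0


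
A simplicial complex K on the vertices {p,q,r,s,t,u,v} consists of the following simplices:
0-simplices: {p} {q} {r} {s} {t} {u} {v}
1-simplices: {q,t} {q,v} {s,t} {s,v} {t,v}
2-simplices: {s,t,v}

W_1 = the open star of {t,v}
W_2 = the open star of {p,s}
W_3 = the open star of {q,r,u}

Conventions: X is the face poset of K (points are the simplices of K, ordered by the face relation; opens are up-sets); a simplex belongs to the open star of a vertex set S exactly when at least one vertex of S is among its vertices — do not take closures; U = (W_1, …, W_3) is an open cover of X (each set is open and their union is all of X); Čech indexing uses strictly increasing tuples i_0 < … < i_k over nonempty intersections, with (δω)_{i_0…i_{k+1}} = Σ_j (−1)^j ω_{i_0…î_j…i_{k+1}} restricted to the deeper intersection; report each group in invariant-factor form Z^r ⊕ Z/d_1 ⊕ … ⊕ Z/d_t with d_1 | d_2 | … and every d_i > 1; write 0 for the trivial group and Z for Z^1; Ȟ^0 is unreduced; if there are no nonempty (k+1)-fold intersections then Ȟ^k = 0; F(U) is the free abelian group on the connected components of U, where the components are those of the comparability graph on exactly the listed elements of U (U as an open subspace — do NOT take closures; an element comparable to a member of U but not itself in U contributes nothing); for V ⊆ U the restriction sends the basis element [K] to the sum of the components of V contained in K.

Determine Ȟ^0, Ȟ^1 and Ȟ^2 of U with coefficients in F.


nonempty intersections:
  W1={{t},{v},{q,t},{q,v},{s,t},{s,v},{t,v},{s,t,v}} W2={{p},{s},{s,t},{s,v},{s,t,v}} W3={{q},{r},{u},{q,t},{q,v}}
  W12={{s,t},{s,v},{s,t,v}} W13={{q,t},{q,v}}
components per intersection:
  W1: {{t},{v},{q,t},{q,v},{s,t},{s,v},{t,v},{s,t,v}}
  W2: {{p}} {{s},{s,t},{s,v},{s,t,v}}
  W3: {{q},{q,t},{q,v}} {{r}} {{u}}
  W12: {{s,t},{s,v},{s,t,v}}
  W13: {{q,t}} {{q,v}}
C dims 6,3; δ0: rk 2, SNF 1^2
Ȟ^0: (6−2)−0=4 ⇒ Z^4
Ȟ^1: (3−0)−2=1 ⇒ Z
Ȟ^2: (0−0)−0=0 ⇒ 0

Ȟ^0 = Z^4, Ȟ^1 = Z and Ȟ^2 = 0


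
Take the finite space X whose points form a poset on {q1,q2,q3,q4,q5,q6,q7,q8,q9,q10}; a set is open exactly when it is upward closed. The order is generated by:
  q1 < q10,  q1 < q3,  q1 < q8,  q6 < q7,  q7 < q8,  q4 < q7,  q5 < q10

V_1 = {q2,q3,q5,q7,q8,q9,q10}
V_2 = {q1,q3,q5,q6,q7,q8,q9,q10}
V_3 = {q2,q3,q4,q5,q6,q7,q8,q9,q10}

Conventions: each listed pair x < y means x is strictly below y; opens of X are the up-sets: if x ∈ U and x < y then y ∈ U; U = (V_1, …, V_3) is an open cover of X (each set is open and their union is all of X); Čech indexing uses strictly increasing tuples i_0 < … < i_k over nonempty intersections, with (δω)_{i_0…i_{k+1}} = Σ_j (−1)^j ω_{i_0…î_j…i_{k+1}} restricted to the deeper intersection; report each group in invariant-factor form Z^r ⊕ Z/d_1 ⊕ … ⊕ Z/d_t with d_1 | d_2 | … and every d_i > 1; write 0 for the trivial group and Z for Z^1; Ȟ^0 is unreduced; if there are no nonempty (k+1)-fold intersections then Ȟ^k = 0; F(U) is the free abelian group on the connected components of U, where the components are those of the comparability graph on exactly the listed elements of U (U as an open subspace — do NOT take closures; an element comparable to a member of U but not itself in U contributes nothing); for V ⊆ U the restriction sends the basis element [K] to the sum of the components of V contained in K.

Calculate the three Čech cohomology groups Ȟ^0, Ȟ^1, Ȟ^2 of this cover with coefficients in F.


Ȟ^0 ≅ Z^3, Ȟ^1 ≅ 0 and Ȟ^2 ≅ 0

nonempty intersections:
  V12={q3,q5,q7,q8,q9,q10} V13={q2,q3,q5,q7,q8,q9,q10} V23={q3,q5,q6,q7,q8,q9,q10}
  V123={q3,q5,q7,q8,q9,q10}
components per intersection:
  V1: {q2} {q3} {q5,q10} {q7,q8} {q9}
  V2: {q1,q3,q5,q6,q7,q8,q10} {q9}
  V3: {q2} {q3} {q4,q6,q7,q8} {q5,q10} {q9}
  V12: {q3} {q5,q10} {q7,q8} {q9}
  V13: {q2} {q3} {q5,q10} {q7,q8} {q9}
  V23: {q3} {q5,q10} {q6,q7,q8} {q9}
  V123: {q3} {q5,q10} {q7,q8} {q9}
C dims 12,13,4; δ0: rk 9, SNF 1^9; δ1: rk 4, SNF 1^4
Ȟ^0: (12−9)−0=3 ⇒ Z^3
Ȟ^1: (13−4)−9=0 ⇒ 0
Ȟ^2: (4−0)−4=0 ⇒ 0


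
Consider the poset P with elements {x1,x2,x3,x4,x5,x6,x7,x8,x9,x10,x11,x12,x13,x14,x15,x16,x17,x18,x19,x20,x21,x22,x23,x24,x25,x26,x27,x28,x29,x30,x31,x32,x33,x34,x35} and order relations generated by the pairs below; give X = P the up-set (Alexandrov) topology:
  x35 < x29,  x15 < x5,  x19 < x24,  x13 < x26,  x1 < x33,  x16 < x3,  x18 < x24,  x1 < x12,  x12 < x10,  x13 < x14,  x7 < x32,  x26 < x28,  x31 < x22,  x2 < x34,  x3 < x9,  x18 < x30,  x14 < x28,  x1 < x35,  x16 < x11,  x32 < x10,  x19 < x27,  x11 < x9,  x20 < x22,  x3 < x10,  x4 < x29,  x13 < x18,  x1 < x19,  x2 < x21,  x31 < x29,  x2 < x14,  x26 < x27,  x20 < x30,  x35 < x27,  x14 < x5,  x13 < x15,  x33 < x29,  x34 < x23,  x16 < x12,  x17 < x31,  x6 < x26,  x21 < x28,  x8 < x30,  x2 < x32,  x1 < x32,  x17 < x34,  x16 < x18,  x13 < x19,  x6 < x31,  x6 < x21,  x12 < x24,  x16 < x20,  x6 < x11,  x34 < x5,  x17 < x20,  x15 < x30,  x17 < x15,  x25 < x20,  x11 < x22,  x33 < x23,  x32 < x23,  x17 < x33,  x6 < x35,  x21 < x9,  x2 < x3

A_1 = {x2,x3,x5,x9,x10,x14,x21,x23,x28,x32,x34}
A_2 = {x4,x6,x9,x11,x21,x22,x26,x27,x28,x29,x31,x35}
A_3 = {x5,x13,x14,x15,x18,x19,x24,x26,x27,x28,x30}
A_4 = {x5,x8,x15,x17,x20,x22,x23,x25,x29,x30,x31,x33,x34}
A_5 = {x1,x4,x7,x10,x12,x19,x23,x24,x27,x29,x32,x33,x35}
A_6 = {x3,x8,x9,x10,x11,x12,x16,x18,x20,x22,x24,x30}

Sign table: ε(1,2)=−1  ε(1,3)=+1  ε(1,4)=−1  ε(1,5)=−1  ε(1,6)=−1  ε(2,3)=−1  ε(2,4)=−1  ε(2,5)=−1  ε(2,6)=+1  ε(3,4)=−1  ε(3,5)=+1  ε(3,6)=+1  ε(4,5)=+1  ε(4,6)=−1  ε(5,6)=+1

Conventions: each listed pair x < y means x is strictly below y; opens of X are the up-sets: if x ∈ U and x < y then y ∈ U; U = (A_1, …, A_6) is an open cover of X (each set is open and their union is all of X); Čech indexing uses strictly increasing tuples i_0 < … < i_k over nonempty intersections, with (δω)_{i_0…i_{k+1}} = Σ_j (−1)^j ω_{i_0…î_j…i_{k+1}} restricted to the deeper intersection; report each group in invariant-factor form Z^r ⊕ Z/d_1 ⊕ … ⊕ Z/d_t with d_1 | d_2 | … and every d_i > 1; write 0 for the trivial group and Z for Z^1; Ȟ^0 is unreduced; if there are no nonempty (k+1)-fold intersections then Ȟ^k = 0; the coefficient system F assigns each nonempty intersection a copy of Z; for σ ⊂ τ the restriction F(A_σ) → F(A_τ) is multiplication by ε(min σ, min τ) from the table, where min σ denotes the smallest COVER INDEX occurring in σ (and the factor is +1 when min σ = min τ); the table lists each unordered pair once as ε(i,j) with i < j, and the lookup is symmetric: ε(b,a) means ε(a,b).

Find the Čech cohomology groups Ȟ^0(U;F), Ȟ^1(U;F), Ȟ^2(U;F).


nerve of the cover:
  A12={x9,x21,x28} A13={x5,x14,x28} A14={x5,x23,x34} A15={x10,x23,x32} A16={x3,x9,x10} A23={x26,x27,x28} A24={x22,x29,x31} A25={x4,x27,x29,x35} A26={x9,x11,x22} A34={x5,x15,x30} A35={x19,x24,x27} A36={x18,x24,x30} A45={x23,x29,x33} A46={x8,x20,x22,x30} A56={x10,x12,x24}
  A123={x28} A126={x9} A134={x5} A145={x23} A156={x10} A235={x27} A245={x29} A246={x22} A346={x30} A356={x24}
C dims 6,15,10; δ0: rk 6, SNF 1^5·2; δ1: rk 9, SNF 1^9
Ȟ^0 = (6 − 6) − 0 = 0, so Ȟ^0 ≅ 0
Ȟ^1 = (15 − 9) − 6 = 0 plus torsion [2], so Ȟ^1 ≅ Z/2
Ȟ^2 = (10 − 0) − 9 = 1, so Ȟ^2 ≅ Z

Ȟ^0(U;F) ≅ 0,  Ȟ^1(U;F) ≅ Z/2,  Ȟ^2(U;F) ≅ Z


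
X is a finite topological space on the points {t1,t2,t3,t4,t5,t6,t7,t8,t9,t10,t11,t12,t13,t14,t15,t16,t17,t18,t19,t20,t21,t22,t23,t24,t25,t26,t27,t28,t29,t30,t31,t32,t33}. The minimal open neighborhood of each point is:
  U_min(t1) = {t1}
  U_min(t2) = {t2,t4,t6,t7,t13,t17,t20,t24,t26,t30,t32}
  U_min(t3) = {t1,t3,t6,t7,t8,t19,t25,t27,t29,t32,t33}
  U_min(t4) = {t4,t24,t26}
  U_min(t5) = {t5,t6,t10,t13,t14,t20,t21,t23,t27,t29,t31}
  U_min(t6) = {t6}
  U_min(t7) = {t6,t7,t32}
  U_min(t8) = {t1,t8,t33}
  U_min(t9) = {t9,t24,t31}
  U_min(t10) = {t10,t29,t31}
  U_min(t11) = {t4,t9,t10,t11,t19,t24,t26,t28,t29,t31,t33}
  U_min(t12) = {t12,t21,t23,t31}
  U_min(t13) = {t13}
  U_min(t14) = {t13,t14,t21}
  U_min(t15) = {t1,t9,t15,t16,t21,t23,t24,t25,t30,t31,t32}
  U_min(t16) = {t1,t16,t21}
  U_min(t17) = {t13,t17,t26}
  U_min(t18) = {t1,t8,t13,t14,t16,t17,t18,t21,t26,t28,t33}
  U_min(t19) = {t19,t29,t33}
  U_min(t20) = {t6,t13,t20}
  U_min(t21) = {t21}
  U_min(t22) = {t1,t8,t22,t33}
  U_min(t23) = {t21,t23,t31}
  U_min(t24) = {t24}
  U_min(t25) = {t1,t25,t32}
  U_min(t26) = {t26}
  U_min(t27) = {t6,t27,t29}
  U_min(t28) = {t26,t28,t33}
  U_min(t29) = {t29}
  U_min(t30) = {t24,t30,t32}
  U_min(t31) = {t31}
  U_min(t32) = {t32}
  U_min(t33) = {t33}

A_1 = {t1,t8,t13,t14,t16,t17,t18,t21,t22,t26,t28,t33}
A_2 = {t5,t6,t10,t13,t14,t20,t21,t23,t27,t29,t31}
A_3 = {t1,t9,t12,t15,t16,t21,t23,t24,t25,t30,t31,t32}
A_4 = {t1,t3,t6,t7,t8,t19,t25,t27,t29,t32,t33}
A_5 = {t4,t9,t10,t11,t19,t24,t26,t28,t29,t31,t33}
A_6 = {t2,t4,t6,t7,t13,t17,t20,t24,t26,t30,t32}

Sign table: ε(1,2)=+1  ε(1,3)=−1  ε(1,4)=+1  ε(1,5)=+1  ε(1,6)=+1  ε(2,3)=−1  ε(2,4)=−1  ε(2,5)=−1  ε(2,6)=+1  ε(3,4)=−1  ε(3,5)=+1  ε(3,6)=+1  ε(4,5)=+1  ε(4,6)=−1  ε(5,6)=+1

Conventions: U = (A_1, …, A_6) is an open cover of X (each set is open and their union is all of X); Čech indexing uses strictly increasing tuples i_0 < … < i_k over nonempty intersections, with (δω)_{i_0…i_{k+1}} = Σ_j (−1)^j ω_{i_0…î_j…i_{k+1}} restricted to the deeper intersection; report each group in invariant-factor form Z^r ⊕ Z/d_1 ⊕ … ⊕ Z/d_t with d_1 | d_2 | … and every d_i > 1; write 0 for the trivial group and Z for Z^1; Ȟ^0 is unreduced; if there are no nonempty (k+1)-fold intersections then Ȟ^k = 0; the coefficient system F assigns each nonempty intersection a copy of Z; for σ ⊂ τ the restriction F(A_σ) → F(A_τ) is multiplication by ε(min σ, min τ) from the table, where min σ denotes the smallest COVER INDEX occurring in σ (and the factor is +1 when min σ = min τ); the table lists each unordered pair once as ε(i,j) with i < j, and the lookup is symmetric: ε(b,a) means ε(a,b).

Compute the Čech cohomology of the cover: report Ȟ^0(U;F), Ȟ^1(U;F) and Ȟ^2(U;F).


Ȟ^0 = 0; Ȟ^1 = Z/2; Ȟ^2 = Z

nonempty intersections:
  A12={t13,t14,t21} A13={t1,t16,t21} A14={t1,t8,t33} A15={t26,t28,t33} A16={t13,t17,t26} A23={t21,t23,t31} A24={t6,t27,t29} A25={t10,t29,t31} A26={t6,t13,t20} A34={t1,t25,t32} A35={t9,t24,t31} A36={t24,t30,t32} A45={t19,t29,t33} A46={t6,t7,t32} A56={t4,t24,t26}
  A123={t21} A126={t13} A134={t1} A145={t33} A156={t26} A235={t31} A245={t29} A246={t6} A346={t32} A356={t24}
C dims 6,15,10; δ0: rk 6, SNF 1^5·2; δ1: rk 9, SNF 1^9
Ȟ^0: (6−6)−0=0 ⇒ 0
Ȟ^1: (15−9)−6=0 plus torsion [2] ⇒ Z/2
Ȟ^2: (10−0)−9=1 ⇒ Z


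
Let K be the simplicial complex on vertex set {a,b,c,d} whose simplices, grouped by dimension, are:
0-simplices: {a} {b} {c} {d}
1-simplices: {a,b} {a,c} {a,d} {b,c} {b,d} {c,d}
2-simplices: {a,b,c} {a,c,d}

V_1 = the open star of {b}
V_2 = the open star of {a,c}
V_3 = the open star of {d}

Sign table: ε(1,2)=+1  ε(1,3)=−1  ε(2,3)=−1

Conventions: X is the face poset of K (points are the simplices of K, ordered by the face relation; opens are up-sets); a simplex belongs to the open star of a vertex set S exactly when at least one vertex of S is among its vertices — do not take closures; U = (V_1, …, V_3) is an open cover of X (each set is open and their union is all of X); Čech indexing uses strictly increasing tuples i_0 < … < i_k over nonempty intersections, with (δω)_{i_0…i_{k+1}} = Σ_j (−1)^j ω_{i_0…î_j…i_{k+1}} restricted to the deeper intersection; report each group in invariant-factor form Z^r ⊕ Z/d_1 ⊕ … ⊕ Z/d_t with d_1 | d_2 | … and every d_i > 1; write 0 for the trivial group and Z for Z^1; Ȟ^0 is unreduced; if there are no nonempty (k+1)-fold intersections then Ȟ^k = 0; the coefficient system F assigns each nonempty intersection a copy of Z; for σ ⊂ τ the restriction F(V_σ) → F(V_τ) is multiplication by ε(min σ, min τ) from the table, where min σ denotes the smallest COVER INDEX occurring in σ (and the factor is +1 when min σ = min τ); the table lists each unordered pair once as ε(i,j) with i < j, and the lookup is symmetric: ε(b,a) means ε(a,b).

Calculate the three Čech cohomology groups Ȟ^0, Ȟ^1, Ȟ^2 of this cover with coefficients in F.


Ȟ^0 = Z,  Ȟ^1 = Z,  Ȟ^2 = 0

intersection data:
  V1={{b},{a,b},{b,c},{b,d},{a,b,c}} V2={{a},{c},{a,b},{a,c},{a,d},{b,c},{c,d},{a,b,c},{a,c,d}} V3={{d},{a,d},{b,d},{c,d},{a,c,d}}
  V12={{a,b},{b,c},{a,b,c}} V13={{b,d}} V23={{a,d},{c,d},{a,c,d}}
C dims 3,3; δ0: rk 2, SNF 1^2
Ȟ^0 = (3 − 2) − 0 = 1, so Ȟ^0 ≅ Z
Ȟ^1 = (3 − 0) − 2 = 1, so Ȟ^1 ≅ Z
Ȟ^2 = (0 − 0) − 0 = 0, so Ȟ^2 ≅ 0


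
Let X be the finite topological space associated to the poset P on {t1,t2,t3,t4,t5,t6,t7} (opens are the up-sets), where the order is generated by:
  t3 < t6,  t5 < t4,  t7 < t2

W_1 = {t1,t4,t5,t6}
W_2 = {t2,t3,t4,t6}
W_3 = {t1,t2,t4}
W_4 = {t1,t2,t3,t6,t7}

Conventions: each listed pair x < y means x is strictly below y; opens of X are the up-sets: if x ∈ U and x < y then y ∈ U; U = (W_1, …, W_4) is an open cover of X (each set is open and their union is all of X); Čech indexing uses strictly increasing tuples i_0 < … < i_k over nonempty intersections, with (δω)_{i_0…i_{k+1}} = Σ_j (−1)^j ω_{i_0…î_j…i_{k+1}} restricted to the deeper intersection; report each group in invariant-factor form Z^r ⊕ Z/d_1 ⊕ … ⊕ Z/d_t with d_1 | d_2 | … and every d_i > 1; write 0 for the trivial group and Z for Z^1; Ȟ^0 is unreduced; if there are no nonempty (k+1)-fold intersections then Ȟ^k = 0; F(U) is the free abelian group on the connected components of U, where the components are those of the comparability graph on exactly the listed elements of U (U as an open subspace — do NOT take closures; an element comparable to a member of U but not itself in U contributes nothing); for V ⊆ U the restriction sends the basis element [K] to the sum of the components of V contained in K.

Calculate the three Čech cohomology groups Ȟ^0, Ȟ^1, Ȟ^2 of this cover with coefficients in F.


Ȟ^0 = Z^4, Ȟ^1 = 0 and Ȟ^2 = 0

nerve of the cover:
  W12={t4,t6} W13={t1,t4} W14={t1,t6} W23={t2,t4} W24={t2,t3,t6} W34={t1,t2}
  W123={t4} W124={t6} W134={t1} W234={t2}
components per intersection:
  W1: {t1} {t4,t5} {t6}
  W2: {t2} {t3,t6} {t4}
  W3: {t1} {t2} {t4}
  W4: {t1} {t2,t7} {t3,t6}
  W12: {t4} {t6}
  W13: {t1} {t4}
  W14: {t1} {t6}
  W23: {t2} {t4}
  W24: {t2} {t3,t6}
  W34: {t1} {t2}
  W123: {t4}
  W124: {t6}
  W134: {t1}
  W234: {t2}
C dims 12,12,4; δ0: rk 8, SNF 1^8; δ1: rk 4, SNF 1^4
Ȟ^0 = (12 − 8) − 0 = 4, so Ȟ^0 ≅ Z^4
Ȟ^1 = (12 − 4) − 8 = 0, so Ȟ^1 ≅ 0
Ȟ^2 = (4 − 0) − 4 = 0, so Ȟ^2 ≅ 0


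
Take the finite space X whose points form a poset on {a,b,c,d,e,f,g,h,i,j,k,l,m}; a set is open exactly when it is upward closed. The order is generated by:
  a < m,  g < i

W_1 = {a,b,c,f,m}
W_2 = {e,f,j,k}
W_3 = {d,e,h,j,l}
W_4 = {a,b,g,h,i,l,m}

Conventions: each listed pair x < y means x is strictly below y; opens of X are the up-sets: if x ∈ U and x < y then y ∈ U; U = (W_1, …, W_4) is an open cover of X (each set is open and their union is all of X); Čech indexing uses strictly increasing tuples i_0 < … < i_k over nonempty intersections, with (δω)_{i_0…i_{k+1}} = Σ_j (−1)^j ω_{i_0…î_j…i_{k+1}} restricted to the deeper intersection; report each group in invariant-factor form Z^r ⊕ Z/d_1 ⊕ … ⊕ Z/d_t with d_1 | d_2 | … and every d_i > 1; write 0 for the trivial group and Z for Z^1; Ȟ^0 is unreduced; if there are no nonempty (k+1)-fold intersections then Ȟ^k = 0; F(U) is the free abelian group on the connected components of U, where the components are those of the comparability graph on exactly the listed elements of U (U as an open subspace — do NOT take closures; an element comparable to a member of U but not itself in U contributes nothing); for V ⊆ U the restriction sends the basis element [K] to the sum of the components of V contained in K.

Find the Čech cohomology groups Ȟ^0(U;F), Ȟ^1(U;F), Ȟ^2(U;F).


Ȟ^0(U;F) ≅ Z^11, Ȟ^1(U;F) ≅ 0 and Ȟ^2(U;F) ≅ 0

cover nerve:
  W12={f} W14={a,b,m} W23={e,j} W34={h,l}
components per intersection:
  W1: {a,m} {b} {c} {f}
  W2: {e} {f} {j} {k}
  W3: {d} {e} {h} {j} {l}
  W4: {a,m} {b} {g,i} {h} {l}
  W12: {f}
  W14: {a,m} {b}
  W23: {e} {j}
  W34: {h} {l}
C dims 18,7; δ0: rk 7, SNF 1^7
Ȟ^0: (18−7)−0=11 ⇒ Z^11
Ȟ^1: (7−0)−7=0 ⇒ 0
Ȟ^2: (0−0)−0=0 ⇒ 0


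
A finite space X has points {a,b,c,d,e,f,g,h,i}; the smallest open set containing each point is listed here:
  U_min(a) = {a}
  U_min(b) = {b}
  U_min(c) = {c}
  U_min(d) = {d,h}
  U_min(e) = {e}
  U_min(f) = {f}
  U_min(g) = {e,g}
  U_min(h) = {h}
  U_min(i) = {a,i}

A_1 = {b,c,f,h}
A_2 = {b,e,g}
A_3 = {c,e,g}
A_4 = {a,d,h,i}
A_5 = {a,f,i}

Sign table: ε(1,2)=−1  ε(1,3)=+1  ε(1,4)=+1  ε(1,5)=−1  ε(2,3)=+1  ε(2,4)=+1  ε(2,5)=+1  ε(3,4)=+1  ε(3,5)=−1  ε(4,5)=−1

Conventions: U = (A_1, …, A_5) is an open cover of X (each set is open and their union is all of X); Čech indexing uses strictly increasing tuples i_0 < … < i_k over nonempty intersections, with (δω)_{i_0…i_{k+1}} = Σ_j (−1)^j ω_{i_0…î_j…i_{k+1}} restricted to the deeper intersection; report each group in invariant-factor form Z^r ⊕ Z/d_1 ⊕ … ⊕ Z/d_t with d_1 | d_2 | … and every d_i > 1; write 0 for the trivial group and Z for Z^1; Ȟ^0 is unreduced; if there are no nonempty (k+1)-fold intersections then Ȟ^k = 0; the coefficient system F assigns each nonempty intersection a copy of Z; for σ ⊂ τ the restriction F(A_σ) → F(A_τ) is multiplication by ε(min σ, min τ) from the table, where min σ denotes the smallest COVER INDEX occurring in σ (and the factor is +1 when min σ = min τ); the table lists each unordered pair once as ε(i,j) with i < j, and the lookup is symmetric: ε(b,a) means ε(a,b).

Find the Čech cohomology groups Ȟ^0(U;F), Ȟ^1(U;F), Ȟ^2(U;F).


nerve simplices:
  A12={b} A13={c} A14={h} A15={f} A23={e,g} A45={a,i}
C dims 5,6; δ0: rk 5, SNF 1^4·2
degree 0: 5−5−0 = 0 → Ȟ^0 ≅ 0
degree 1: 6−0−5 = 1 plus torsion [2] → Ȟ^1 ≅ Z ⊕ Z/2
degree 2: 0−0−0 = 0 → Ȟ^2 ≅ 0

Ȟ^0 = 0,  Ȟ^1 = Z ⊕ Z/2,  Ȟ^2 = 0


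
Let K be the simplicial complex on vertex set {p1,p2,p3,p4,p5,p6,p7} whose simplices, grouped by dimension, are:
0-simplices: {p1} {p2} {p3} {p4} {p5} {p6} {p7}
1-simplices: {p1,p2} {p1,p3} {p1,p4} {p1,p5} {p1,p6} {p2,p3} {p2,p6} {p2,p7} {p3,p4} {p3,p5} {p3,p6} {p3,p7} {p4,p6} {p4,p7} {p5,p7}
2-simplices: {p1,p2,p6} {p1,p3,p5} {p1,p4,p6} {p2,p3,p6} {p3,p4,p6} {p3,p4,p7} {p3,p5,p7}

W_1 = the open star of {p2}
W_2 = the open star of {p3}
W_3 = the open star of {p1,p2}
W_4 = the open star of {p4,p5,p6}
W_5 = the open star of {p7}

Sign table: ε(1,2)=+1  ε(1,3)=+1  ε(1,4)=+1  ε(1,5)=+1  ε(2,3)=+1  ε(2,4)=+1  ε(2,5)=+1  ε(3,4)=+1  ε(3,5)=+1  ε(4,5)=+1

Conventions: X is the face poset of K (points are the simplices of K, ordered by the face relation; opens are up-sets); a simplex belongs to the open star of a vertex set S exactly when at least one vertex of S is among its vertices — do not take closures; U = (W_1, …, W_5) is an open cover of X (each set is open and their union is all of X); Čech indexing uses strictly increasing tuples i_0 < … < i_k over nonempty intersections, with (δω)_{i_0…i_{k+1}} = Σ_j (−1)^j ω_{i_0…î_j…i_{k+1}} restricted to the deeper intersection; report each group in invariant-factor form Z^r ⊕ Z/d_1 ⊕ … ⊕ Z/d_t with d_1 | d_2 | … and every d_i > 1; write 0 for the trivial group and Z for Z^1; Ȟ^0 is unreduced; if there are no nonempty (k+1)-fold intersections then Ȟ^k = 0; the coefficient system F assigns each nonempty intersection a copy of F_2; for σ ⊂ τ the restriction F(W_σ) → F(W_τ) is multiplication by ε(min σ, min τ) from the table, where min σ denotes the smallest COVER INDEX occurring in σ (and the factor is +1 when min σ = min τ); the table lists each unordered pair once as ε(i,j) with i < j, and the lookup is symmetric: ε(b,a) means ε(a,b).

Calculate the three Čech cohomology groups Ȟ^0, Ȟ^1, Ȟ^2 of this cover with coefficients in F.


Ȟ^0 = Z/2, Ȟ^1 = Z/2, Ȟ^2 = 0

nonempty intersections:
  W1={{p2},{p1,p2},{p2,p3},{p2,p6},{p2,p7},{p1,p2,p6},{p2,p3,p6}} W2={{p3},{p1,p3},{p2,p3},{p3,p4},{p3,p5},{p3,p6},{p3,p7},{p1,p3,p5},{p2,p3,p6},{p3,p4,p6},{p3,p4,p7},{p3,p5,p7}} W3={{p1},{p2},{p1,p2},{p1,p3},{p1,p4},{p1,p5},{p1,p6},{p2,p3},{p2,p6},{p2,p7},{p1,p2,p6},{p1,p3,p5},{p1,p4,p6},{p2,p3,p6}} W4={{p4},{p5},{p6},{p1,p4},{p1,p5},{p1,p6},{p2,p6},{p3,p4},{p3,p5},{p3,p6},{p4,p6},{p4,p7},{p5,p7},{p1,p2,p6},{p1,p3,p5},{p1,p4,p6},{p2,p3,p6},{p3,p4,p6},{p3,p4,p7},{p3,p5,p7}} W5={{p7},{p2,p7},{p3,p7},{p4,p7},{p5,p7},{p3,p4,p7},{p3,p5,p7}}
  W12={{p2,p3},{p2,p3,p6}} W13={{p2},{p1,p2},{p2,p3},{p2,p6},{p2,p7},{p1,p2,p6},{p2,p3,p6}} W14={{p2,p6},{p1,p2,p6},{p2,p3,p6}} W15={{p2,p7}} W23={{p1,p3},{p2,p3},{p1,p3,p5},{p2,p3,p6}} W24={{p3,p4},{p3,p5},{p3,p6},{p1,p3,p5},{p2,p3,p6},{p3,p4,p6},{p3,p4,p7},{p3,p5,p7}} W25={{p3,p7},{p3,p4,p7},{p3,p5,p7}} W34={{p1,p4},{p1,p5},{p1,p6},{p2,p6},{p1,p2,p6},{p1,p3,p5},{p1,p4,p6},{p2,p3,p6}} W35={{p2,p7}} W45={{p4,p7},{p5,p7},{p3,p4,p7},{p3,p5,p7}}
  W123={{p2,p3},{p2,p3,p6}} W124={{p2,p3,p6}} W134={{p2,p6},{p1,p2,p6},{p2,p3,p6}} W135={{p2,p7}} W234={{p1,p3,p5},{p2,p3,p6}} W245={{p3,p4,p7},{p3,p5,p7}}
  W1234={{p2,p3,p6}}
C dims 5,10,6,1; δ0: rk_F2 4; δ1: rk_F2 5; δ2: rk_F2 1
Ȟ^0: (5−4)−0=1 ⇒ Z/2
Ȟ^1: (10−5)−4=1 ⇒ Z/2
Ȟ^2: (6−1)−5=0 ⇒ 0


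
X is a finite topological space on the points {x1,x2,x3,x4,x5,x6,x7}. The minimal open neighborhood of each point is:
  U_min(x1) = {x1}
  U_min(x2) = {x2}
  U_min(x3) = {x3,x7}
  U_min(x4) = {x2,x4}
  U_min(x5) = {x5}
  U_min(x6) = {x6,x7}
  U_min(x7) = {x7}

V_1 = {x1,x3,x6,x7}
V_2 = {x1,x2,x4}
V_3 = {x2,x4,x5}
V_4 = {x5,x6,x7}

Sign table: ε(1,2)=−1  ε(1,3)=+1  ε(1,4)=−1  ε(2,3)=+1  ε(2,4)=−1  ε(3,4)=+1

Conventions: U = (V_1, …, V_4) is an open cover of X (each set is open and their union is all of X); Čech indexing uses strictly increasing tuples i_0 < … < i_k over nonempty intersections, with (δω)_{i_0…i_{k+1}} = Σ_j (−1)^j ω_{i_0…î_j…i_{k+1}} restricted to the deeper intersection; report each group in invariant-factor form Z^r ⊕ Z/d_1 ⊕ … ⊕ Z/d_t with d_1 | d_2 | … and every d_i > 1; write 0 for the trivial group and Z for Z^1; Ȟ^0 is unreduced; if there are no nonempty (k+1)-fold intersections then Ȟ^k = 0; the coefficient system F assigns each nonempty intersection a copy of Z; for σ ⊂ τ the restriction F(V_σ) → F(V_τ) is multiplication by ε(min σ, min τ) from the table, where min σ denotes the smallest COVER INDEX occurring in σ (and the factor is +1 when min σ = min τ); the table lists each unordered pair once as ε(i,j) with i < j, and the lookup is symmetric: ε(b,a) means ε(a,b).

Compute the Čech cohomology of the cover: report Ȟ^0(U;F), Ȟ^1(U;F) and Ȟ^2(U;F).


nonempty intersections:
  V12={x1} V14={x6,x7} V23={x2,x4} V34={x5}
C dims 4,4; δ0: rk 3, SNF 1^3
Ȟ^0: (4−3)−0=1 ⇒ Z
Ȟ^1: (4−0)−3=1 ⇒ Z
Ȟ^2: (0−0)−0=0 ⇒ 0

Ȟ^0 = Z, Ȟ^1 = Z, Ȟ^2 = 0


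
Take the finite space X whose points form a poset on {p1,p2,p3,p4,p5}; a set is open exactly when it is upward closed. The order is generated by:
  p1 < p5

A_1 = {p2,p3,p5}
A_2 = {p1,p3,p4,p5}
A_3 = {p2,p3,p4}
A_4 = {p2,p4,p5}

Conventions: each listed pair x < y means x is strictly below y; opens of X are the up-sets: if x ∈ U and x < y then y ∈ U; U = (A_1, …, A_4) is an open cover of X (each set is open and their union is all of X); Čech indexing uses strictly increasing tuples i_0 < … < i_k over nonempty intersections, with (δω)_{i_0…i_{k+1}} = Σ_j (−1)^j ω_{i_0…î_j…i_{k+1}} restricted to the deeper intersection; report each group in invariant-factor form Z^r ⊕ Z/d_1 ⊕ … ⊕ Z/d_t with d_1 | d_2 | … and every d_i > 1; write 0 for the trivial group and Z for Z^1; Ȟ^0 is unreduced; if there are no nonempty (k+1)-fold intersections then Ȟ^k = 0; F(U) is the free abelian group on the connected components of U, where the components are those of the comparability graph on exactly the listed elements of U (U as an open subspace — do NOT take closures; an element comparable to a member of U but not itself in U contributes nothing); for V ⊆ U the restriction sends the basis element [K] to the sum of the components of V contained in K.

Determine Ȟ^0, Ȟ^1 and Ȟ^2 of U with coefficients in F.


Ȟ^0 = Z^4; Ȟ^1 = 0; Ȟ^2 = 0

nonempty overlaps:
  A12={p3,p5} A13={p2,p3} A14={p2,p5} A23={p3,p4} A24={p4,p5} A34={p2,p4}
  A123={p3} A124={p5} A134={p2} A234={p4}
components per intersection:
  A1: {p2} {p3} {p5}
  A2: {p1,p5} {p3} {p4}
  A3: {p2} {p3} {p4}
  A4: {p2} {p4} {p5}
  A12: {p3} {p5}
  A13: {p2} {p3}
  A14: {p2} {p5}
  A23: {p3} {p4}
  A24: {p4} {p5}
  A34: {p2} {p4}
  A123: {p3}
  A124: {p5}
  A134: {p2}
  A234: {p4}
C dims 12,12,4; δ0: rk 8, SNF 1^8; δ1: rk 4, SNF 1^4
degree 0: 12−8−0 = 4 → Ȟ^0 ≅ Z^4
degree 1: 12−4−8 = 0 → Ȟ^1 ≅ 0
degree 2: 4−0−4 = 0 → Ȟ^2 ≅ 0


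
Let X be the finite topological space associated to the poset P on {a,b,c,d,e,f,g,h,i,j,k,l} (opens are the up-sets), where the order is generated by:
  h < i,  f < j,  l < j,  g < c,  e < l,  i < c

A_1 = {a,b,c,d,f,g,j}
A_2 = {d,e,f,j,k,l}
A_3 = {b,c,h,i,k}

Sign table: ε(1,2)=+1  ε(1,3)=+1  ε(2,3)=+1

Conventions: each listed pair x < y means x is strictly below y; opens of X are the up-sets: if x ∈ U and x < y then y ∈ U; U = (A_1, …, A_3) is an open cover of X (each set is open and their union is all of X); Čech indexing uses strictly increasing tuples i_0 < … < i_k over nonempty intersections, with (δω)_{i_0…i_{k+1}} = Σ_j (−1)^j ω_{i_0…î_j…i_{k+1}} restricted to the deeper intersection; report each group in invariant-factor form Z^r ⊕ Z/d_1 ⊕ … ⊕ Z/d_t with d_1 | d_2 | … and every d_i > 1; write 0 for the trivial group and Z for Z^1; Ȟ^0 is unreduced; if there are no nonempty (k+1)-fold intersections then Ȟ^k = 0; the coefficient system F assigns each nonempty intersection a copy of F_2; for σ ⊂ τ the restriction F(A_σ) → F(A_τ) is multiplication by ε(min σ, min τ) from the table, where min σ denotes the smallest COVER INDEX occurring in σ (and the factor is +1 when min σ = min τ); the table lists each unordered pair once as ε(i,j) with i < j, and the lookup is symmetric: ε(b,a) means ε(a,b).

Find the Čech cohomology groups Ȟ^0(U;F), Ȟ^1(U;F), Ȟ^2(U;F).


nerve of the cover:
  A12={d,f,j} A13={b,c} A23={k}
C dims 3,3; δ0: rk_F2 2
Ȟ^0 = (3 − 2) − 0 = 1, so Ȟ^0 ≅ Z/2
Ȟ^1 = (3 − 0) − 2 = 1, so Ȟ^1 ≅ Z/2
Ȟ^2 = (0 − 0) − 0 = 0, so Ȟ^2 ≅ 0

Ȟ^0(U;F) ≅ Z/2, Ȟ^1(U;F) ≅ Z/2, Ȟ^2(U;F) ≅ 0


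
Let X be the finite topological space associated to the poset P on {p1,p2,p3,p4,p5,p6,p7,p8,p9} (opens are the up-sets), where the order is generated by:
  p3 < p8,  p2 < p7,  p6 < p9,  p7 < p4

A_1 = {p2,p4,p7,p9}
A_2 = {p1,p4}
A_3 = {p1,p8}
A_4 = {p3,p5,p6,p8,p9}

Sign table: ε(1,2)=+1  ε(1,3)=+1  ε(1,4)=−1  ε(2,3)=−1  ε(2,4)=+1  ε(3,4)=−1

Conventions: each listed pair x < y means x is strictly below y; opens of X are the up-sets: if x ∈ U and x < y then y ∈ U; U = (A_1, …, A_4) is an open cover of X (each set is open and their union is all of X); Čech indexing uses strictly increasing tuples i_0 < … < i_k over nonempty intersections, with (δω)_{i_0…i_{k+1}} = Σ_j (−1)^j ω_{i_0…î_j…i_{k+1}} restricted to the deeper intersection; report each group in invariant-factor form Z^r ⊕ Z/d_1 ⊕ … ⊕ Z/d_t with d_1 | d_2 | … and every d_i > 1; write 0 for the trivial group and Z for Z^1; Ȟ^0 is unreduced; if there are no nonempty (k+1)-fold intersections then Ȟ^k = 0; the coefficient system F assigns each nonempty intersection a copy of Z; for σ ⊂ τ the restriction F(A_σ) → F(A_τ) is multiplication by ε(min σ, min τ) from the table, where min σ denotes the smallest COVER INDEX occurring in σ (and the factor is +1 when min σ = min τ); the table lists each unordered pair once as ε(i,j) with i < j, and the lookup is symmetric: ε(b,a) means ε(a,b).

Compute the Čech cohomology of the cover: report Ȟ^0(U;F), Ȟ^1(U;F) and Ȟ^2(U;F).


nonempty intersections:
  A12={p4} A14={p9} A23={p1} A34={p8}
C dims 4,4; δ0: rk 4, SNF 1^3·2
Ȟ^0: (4−4)−0=0 ⇒ 0
Ȟ^1: (4−0)−4=0 plus torsion [2] ⇒ Z/2
Ȟ^2: (0−0)−0=0 ⇒ 0

Ȟ^0 = 0, Ȟ^1 = Z/2 and Ȟ^2 = 0


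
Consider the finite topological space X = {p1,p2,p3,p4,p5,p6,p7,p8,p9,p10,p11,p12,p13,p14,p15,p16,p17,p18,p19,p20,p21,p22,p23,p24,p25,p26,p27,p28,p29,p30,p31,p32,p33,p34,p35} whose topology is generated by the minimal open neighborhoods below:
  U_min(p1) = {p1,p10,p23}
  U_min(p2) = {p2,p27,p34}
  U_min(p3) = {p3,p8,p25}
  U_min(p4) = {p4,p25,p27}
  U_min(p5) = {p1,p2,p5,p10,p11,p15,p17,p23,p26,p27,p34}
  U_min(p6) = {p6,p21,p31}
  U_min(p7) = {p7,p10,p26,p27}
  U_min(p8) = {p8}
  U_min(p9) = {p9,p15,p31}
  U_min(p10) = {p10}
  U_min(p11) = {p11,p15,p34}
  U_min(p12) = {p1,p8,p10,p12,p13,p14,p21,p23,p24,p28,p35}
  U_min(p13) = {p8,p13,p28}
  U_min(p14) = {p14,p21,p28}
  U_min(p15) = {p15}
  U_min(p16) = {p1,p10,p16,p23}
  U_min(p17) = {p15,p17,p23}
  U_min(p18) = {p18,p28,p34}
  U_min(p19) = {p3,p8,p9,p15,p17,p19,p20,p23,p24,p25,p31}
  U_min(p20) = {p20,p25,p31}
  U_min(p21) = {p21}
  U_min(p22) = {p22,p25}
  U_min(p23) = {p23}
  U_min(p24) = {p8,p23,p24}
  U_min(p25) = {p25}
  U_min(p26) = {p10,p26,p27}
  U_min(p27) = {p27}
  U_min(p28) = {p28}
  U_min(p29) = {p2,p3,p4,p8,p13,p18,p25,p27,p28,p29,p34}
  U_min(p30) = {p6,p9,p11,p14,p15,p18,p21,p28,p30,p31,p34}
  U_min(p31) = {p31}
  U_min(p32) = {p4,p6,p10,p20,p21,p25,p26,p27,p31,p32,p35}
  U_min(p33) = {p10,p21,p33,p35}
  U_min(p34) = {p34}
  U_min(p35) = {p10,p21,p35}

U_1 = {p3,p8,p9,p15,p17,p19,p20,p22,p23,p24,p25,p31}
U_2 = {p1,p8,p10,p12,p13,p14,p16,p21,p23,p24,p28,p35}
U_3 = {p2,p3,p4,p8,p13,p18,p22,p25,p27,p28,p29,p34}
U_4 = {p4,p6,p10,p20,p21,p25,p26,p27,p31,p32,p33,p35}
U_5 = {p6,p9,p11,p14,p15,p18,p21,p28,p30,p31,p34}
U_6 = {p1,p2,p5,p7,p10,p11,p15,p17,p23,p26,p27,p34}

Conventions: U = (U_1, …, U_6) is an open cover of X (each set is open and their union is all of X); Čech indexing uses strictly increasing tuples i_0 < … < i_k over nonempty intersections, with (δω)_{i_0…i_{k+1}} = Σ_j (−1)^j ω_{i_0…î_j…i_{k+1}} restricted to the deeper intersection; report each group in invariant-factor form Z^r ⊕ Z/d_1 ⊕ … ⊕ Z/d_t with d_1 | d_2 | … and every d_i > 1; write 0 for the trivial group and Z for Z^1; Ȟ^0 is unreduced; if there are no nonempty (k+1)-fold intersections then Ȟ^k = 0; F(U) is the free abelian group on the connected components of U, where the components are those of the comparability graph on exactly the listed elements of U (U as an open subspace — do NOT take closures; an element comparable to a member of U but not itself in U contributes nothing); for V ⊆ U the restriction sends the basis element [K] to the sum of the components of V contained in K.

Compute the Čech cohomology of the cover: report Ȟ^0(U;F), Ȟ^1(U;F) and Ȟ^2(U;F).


nonempty intersections:
  U12={p8,p23,p24} U13={p3,p8,p22,p25} U14={p20,p25,p31} U15={p9,p15,p31} U16={p15,p17,p23} U23={p8,p13,p28} U24={p10,p21,p35} U25={p14,p21,p28} U26={p1,p10,p23} U34={p4,p25,p27} U35={p18,p28,p34} U36={p2,p27,p34} U45={p6,p21,p31} U46={p10,p26,p27} U56={p11,p15,p34}
  U123={p8} U126={p23} U134={p25} U145={p31} U156={p15} U235={p28} U245={p21} U246={p10} U346={p27} U356={p34}
components per intersection:
  U1: {p3,p8,p9,p15,p17,p19,p20,p22,p23,p24,p25,p31}
  U2: {p1,p8,p10,p12,p13,p14,p16,p21,p23,p24,p28,p35}
  U3: {p2,p3,p4,p8,p13,p18,p22,p25,p27,p28,p29,p34}
  U4: {p4,p6,p10,p20,p21,p25,p26,p27,p31,p32,p33,p35}
  U5: {p6,p9,p11,p14,p15,p18,p21,p28,p30,p31,p34}
  U6: {p1,p2,p5,p7,p10,p11,p15,p17,p23,p26,p27,p34}
  U12: {p8,p23,p24}
  U13: {p3,p8,p22,p25}
  U14: {p20,p25,p31}
  U15: {p9,p15,p31}
  U16: {p15,p17,p23}
  U23: {p8,p13,p28}
  U24: {p10,p21,p35}
  U25: {p14,p21,p28}
  U26: {p1,p10,p23}
  U34: {p4,p25,p27}
  U35: {p18,p28,p34}
  U36: {p2,p27,p34}
  U45: {p6,p21,p31}
  U46: {p10,p26,p27}
  U56: {p11,p15,p34}
  U123: {p8}
  U126: {p23}
  U134: {p25}
  U145: {p31}
  U156: {p15}
  U235: {p28}
  U245: {p21}
  U246: {p10}
  U346: {p27}
  U356: {p34}
C dims 6,15,10; δ0: rk 5, SNF 1^5; δ1: rk 10, SNF 1^9·2
Ȟ^0: (6−5)−0=1 ⇒ Z
Ȟ^1: (15−10)−5=0 ⇒ 0
Ȟ^2: (10−0)−10=0 plus torsion [2] ⇒ Z/2

Ȟ^0 = Z; Ȟ^1 = 0; Ȟ^2 = Z/2
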